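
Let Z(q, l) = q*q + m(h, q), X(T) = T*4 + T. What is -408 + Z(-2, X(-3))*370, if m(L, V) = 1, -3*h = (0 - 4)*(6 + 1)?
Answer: 1442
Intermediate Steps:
h = 28/3 (h = -(0 - 4)*(6 + 1)/3 = -(-4)*7/3 = -⅓*(-28) = 28/3 ≈ 9.3333)
X(T) = 5*T (X(T) = 4*T + T = 5*T)
Z(q, l) = 1 + q² (Z(q, l) = q*q + 1 = q² + 1 = 1 + q²)
-408 + Z(-2, X(-3))*370 = -408 + (1 + (-2)²)*370 = -408 + (1 + 4)*370 = -408 + 5*370 = -408 + 1850 = 1442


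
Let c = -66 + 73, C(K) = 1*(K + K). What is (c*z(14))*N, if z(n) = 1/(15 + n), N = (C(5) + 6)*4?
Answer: 448/29 ≈ 15.448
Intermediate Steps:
C(K) = 2*K (C(K) = 1*(2*K) = 2*K)
c = 7
N = 64 (N = (2*5 + 6)*4 = (10 + 6)*4 = 16*4 = 64)
(c*z(14))*N = (7/(15 + 14))*64 = (7/29)*64 = 448/29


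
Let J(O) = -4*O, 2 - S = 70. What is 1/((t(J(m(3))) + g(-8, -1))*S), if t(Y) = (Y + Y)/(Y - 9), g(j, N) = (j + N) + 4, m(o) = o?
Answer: 7/1836 ≈ 0.0038126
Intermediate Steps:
S = -68 (S = 2 - 1*70 = 2 - 70 = -68)
g(j, N) = 4 + N + j (g(j, N) = (N + j) + 4 = 4 + N + j)
t(Y) = 2*Y/(-9 + Y) (t(Y) = (2*Y)/(-9 + Y) = 2*Y/(-9 + Y))
1/((t(J(m(3))) + g(-8, -1))*S) = 1/((2*(-4*3)/(-9 - 4*3) + (4 - 1 - 8))*(-68)) = 1/((2*(-12)/(-9 - 12) - 5)*(-68)) = 1/((2*(-12)/(-21) - 5)*(-68)) = 1/((2*(-12)*(-1/21) - 5)*(-68)) = 1/((8/7 - 5)*(-68)) = 1/(-27/7*(-68)) = 1/(1836/7) = 7/1836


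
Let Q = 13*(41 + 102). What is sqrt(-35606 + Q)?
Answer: I*sqrt(33747) ≈ 183.7*I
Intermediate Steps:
Q = 1859 (Q = 13*143 = 1859)
sqrt(-35606 + Q) = sqrt(-35606 + 1859) = sqrt(-33747) = I*sqrt(33747)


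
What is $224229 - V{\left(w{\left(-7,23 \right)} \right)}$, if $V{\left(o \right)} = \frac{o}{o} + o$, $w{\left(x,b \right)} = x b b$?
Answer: $227931$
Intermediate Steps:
$w{\left(x,b \right)} = x b^{2}$ ($w{\left(x,b \right)} = b x b = x b^{2}$)
$V{\left(o \right)} = 1 + o$
$224229 - V{\left(w{\left(-7,23 \right)} \right)} = 224229 - \left(1 - 7 \cdot 23^{2}\right) = 224229 - \left(1 - 3703\right) = 224229 - -3702 = 224229 + 3702 = 227931$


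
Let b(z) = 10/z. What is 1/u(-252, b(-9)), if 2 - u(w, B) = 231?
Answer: -1/229 ≈ -0.0043668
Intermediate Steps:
u(w, B) = -229 (u(w, B) = 2 - 1*231 = 2 - 231 = -229)
1/u(-252, b(-9)) = 1/(-229) = -1/229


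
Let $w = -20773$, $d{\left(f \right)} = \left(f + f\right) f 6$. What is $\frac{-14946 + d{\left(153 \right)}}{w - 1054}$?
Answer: $- \frac{265962}{21827} \approx -12.185$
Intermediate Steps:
$d{\left(f \right)} = 12 f^{2}$ ($d{\left(f \right)} = 2 f f 6 = 2 f^{2} \cdot 6 = 12 f^{2}$)
$\frac{-14946 + d{\left(153 \right)}}{w - 1054} = \frac{-14946 + 12 \cdot 153^{2}}{-20773 - 1054} = \frac{-14946 + 12 \cdot 23409}{-20773 + \left(-17081 + 16027\right)} = \frac{-14946 + 280908}{-20773 - 1054} = \frac{265962}{-21827} = 265962 \left(- \frac{1}{21827}\right) = - \frac{265962}{21827}$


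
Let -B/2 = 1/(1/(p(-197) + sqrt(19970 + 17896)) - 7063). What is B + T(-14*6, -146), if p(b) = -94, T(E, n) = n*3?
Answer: -634306088196958/1448188352225 + 2*sqrt(37866)/1448188352225 ≈ -438.00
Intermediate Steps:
T(E, n) = 3*n
B = -2/(-7063 + 1/(-94 + sqrt(37866))) (B = -2/(1/(-94 + sqrt(19970 + 17896)) - 7063) = -2/(1/(-94 + sqrt(37866)) - 7063) = -2/(-7063 + 1/(-94 + sqrt(37866))) ≈ 0.00028317)
B + T(-14*6, -146) = (410077592/1448188352225 + 2*sqrt(37866)/1448188352225) + 3*(-146) = (410077592/1448188352225 + 2*sqrt(37866)/1448188352225) - 438 = -634306088196958/1448188352225 + 2*sqrt(37866)/1448188352225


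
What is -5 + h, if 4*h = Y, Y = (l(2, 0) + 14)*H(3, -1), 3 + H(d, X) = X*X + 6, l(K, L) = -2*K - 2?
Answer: 3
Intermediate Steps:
l(K, L) = -2 - 2*K
H(d, X) = 3 + X² (H(d, X) = -3 + (X*X + 6) = -3 + (X² + 6) = -3 + (6 + X²) = 3 + X²)
Y = 32 (Y = ((-2 - 2*2) + 14)*(3 + (-1)²) = ((-2 - 4) + 14)*(3 + 1) = (-6 + 14)*4 = 8*4 = 32)
h = 8 (h = (¼)*32 = 8)
-5 + h = -5 + 8 = 3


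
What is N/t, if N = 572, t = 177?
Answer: 572/177 ≈ 3.2316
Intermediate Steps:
N/t = 572/177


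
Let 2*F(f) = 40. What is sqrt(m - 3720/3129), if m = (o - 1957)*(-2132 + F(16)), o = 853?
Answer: 2*sqrt(634119912958)/1043 ≈ 1527.0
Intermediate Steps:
F(f) = 20 (F(f) = (1/2)*40 = 20)
m = 2331648 (m = (853 - 1957)*(-2132 + 20) = -1104*(-2112) = 2331648)
sqrt(m - 3720/3129) = sqrt(2331648 - 3720/3129) = sqrt(2331648 - 3720*1/3129) = sqrt(2331648 - 1240/1043) = sqrt(2431907624/1043) = 2*sqrt(634119912958)/1043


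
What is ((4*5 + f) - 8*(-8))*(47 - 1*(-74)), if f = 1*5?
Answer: 10769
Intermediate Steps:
f = 5
((4*5 + f) - 8*(-8))*(47 - 1*(-74)) = ((4*5 + 5) - 8*(-8))*(47 - 1*(-74)) = ((20 + 5) + 64)*(47 + 74) = (25 + 64)*121 = 89*121 = 10769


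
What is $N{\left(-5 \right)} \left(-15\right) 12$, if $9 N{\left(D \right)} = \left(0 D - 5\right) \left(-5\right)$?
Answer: $-500$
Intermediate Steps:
$N{\left(D \right)} = \frac{25}{9}$ ($N{\left(D \right)} = \frac{\left(0 D - 5\right) \left(-5\right)}{9} = \frac{\left(0 - 5\right) \left(-5\right)}{9} = \frac{\left(-5\right) \left(-5\right)}{9} = \frac{1}{9} \cdot 25 = \frac{25}{9}$)
$N{\left(-5 \right)} \left(-15\right) 12 = \frac{25}{9} \left(-15\right) 12 = \left(- \frac{125}{3}\right) 12 = -500$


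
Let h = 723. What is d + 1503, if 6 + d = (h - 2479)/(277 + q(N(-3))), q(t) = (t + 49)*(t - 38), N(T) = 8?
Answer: 2146957/1433 ≈ 1498.2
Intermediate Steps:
q(t) = (-38 + t)*(49 + t) (q(t) = (49 + t)*(-38 + t) = (-38 + t)*(49 + t))
d = -6842/1433 (d = -6 + (723 - 2479)/(277 + (-1862 + 8² + 11*8)) = -6 - 1756/(277 + (-1862 + 64 + 88)) = -6 - 1756/(277 - 1710) = -6 - 1756/(-1433) = -6 - 1756*(-1/1433) = -6 + 1756/1433 = -6842/1433 ≈ -4.7746)
d + 1503 = -6842/1433 + 1503 = 2146957/1433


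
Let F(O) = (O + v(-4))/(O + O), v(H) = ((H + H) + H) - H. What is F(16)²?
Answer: 1/16 ≈ 0.062500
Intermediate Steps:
v(H) = 2*H (v(H) = (2*H + H) - H = 3*H - H = 2*H)
F(O) = (-8 + O)/(2*O) (F(O) = (O + 2*(-4))/(O + O) = (O - 8)/((2*O)) = (-8 + O)*(1/(2*O)) = (-8 + O)/(2*O))
F(16)² = ((½)*(-8 + 16)/16)² = ((½)*(1/16)*8)² = (¼)² = 1/16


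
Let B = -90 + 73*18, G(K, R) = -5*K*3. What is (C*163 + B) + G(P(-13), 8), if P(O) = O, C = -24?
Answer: -2493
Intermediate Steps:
G(K, R) = -15*K
B = 1224 (B = -90 + 1314 = 1224)
(C*163 + B) + G(P(-13), 8) = (-24*163 + 1224) - 15*(-13) = (-3912 + 1224) + 195 = -2688 + 195 = -2493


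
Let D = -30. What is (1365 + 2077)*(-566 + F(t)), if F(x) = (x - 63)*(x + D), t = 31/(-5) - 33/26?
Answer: 60334527151/8450 ≈ 7.1402e+6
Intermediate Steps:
t = -971/130 (t = 31*(-⅕) - 33*1/26 = -31/5 - 33/26 = -971/130 ≈ -7.4692)
F(x) = (-63 + x)*(-30 + x) (F(x) = (x - 63)*(x - 30) = (-63 + x)*(-30 + x))
(1365 + 2077)*(-566 + F(t)) = (1365 + 2077)*(-566 + (1890 + (-971/130)² - 93*(-971/130))) = 3442*(-566 + (1890 + 942841/16900 + 90303/130)) = 3442*(-566 + 44623231/16900) = 3442*(35057831/16900) = 60334527151/8450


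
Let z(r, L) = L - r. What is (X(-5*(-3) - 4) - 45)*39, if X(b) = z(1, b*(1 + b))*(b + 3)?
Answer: 69771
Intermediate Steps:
X(b) = (-1 + b*(1 + b))*(3 + b) (X(b) = (b*(1 + b) - 1*1)*(b + 3) = (b*(1 + b) - 1)*(3 + b) = (-1 + b*(1 + b))*(3 + b))
(X(-5*(-3) - 4) - 45)*39 = ((-1 + (-5*(-3) - 4)*(1 + (-5*(-3) - 4)))*(3 + (-5*(-3) - 4)) - 45)*39 = ((-1 + (15 - 4)*(1 + (15 - 4)))*(3 + (15 - 4)) - 45)*39 = ((-1 + 11*(1 + 11))*(3 + 11) - 45)*39 = ((-1 + 11*12)*14 - 45)*39 = ((-1 + 132)*14 - 45)*39 = (131*14 - 45)*39 = (1834 - 45)*39 = 1789*39 = 69771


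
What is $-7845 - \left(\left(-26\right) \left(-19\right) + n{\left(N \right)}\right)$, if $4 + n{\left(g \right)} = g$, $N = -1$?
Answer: $-8334$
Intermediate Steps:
$n{\left(g \right)} = -4 + g$
$-7845 - \left(\left(-26\right) \left(-19\right) + n{\left(N \right)}\right) = -7845 - \left(\left(-26\right) \left(-19\right) - 5\right) = -7845 - \left(494 - 5\right) = -7845 - 489 = -8334$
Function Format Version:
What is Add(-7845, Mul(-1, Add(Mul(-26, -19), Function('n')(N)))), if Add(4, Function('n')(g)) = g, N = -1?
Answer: -8334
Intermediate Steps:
Function('n')(g) = Add(-4, g)
Add(-7845, Mul(-1, Add(Mul(-26, -19), Function('n')(N)))) = Add(-7845, Mul(-1, Add(Mul(-26, -19), Add(-4, -1)))) = Add(-7845, Mul(-1, Add(494, -5))) = Add(-7845, Mul(-1, 489)) = Add(-7845, -489) = -8334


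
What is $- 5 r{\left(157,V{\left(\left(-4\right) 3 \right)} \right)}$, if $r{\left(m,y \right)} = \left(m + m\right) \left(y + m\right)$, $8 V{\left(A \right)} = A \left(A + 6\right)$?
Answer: $-260620$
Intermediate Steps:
$V{\left(A \right)} = \frac{A \left(6 + A\right)}{8}$ ($V{\left(A \right)} = \frac{A \left(A + 6\right)}{8} = \frac{A \left(6 + A\right)}{8}$)
$r{\left(m,y \right)} = 2 m \left(m + y\right)$
$- 5 r{\left(157,V{\left(\left(-4\right) 3 \right)} \right)} = - 5 \cdot 2 \cdot 157 \left(157 + \frac{\left(-4\right) 3 \left(6 - 12\right)}{8}\right) = - 5 \cdot 2 \cdot 157 \left(157 + \frac{1}{8} \left(-12\right) \left(6 - 12\right)\right) = - 5 \cdot 2 \cdot 157 \left(157 + \frac{1}{8} \left(-12\right) \left(-6\right)\right) = - 5 \cdot 2 \cdot 157 \left(157 + 9\right) = - 5 \cdot 2 \cdot 157 \cdot 166 = \left(-5\right) 52124 = -260620$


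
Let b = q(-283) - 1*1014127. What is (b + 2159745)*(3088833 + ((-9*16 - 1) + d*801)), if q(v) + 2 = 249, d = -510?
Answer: 3071122163970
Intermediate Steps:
q(v) = 247 (q(v) = -2 + 249 = 247)
b = -1013880 (b = 247 - 1*1014127 = 247 - 1014127 = -1013880)
(b + 2159745)*(3088833 + ((-9*16 - 1) + d*801)) = (-1013880 + 2159745)*(3088833 + ((-9*16 - 1) - 510*801)) = 1145865*(3088833 + ((-144 - 1) - 408510)) = 1145865*(3088833 + (-145 - 408510)) = 1145865*(3088833 - 408655) = 1145865*2680178 = 3071122163970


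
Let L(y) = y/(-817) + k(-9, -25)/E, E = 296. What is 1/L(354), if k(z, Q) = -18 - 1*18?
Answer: -60458/33549 ≈ -1.8021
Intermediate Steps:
k(z, Q) = -36 (k(z, Q) = -18 - 18 = -36)
L(y) = -9/74 - y/817 (L(y) = y/(-817) - 36/296 = y*(-1/817) - 36*1/296 = -y/817 - 9/74 = -9/74 - y/817)
1/L(354) = 1/(-9/74 - 1/817*354) = 1/(-9/74 - 354/817) = 1/(-33549/60458) = -60458/33549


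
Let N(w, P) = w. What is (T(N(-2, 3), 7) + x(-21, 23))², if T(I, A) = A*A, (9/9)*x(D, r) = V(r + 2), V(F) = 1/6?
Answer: 87025/36 ≈ 2417.4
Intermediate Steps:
V(F) = ⅙
x(D, r) = ⅙
T(I, A) = A²
(T(N(-2, 3), 7) + x(-21, 23))² = (7² + ⅙)² = (49 + ⅙)² = (295/6)² = 87025/36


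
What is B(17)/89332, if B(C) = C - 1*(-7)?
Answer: 6/22333 ≈ 0.00026866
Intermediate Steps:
B(C) = 7 + C (B(C) = C + 7 = 7 + C)
B(17)/89332 = (7 + 17)/89332 = 24*(1/89332) = 6/22333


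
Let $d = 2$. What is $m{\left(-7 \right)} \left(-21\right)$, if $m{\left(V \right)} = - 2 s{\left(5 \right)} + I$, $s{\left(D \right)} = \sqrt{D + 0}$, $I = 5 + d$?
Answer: $-147 + 42 \sqrt{5} \approx -53.085$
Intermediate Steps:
$I = 7$ ($I = 5 + 2 = 7$)
$s{\left(D \right)} = \sqrt{D}$
$m{\left(V \right)} = 7 - 2 \sqrt{5}$ ($m{\left(V \right)} = - 2 \sqrt{5} + 7 = 7 - 2 \sqrt{5}$)
$m{\left(-7 \right)} \left(-21\right) = \left(7 - 2 \sqrt{5}\right) \left(-21\right) = -147 + 42 \sqrt{5}$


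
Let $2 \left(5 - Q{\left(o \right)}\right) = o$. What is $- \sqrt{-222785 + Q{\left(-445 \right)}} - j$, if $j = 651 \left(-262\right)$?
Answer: $170562 - \frac{i \sqrt{890230}}{2} \approx 1.7056 \cdot 10^{5} - 471.76 i$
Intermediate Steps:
$Q{\left(o \right)} = 5 - \frac{o}{2}$
$j = -170562$
$- \sqrt{-222785 + Q{\left(-445 \right)}} - j = - \sqrt{-222785 + \left(5 - - \frac{445}{2}\right)} - -170562 = - \sqrt{-222785 + \left(5 + \frac{445}{2}\right)} + 170562 = - \sqrt{-222785 + \frac{455}{2}} + 170562 = - \sqrt{- \frac{445115}{2}} + 170562 = - \frac{i \sqrt{890230}}{2} + 170562 = 170562 - \frac{i \sqrt{890230}}{2}$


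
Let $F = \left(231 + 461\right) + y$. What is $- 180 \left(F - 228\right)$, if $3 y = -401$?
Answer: $-59460$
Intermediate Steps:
$y = - \frac{401}{3}$ ($y = \frac{1}{3} \left(-401\right) = - \frac{401}{3} \approx -133.67$)
$F = \frac{1675}{3}$ ($F = \left(231 + 461\right) - \frac{401}{3} = 692 - \frac{401}{3} = \frac{1675}{3} \approx 558.33$)
$- 180 \left(F - 228\right) = - 180 \left(\frac{1675}{3} - 228\right) = \left(-180\right) \frac{991}{3} = -59460$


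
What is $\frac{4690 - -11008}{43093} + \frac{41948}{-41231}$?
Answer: $- \frac{1160420926}{1776767483} \approx -0.65311$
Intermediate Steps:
$\frac{4690 - -11008}{43093} + \frac{41948}{-41231} = \left(4690 + 11008\right) \frac{1}{43093} + 41948 \left(- \frac{1}{41231}\right) = 15698 \cdot \frac{1}{43093} - \frac{41948}{41231} = \frac{15698}{43093} - \frac{41948}{41231} = - \frac{1160420926}{1776767483}$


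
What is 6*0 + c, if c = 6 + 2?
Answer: 8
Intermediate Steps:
c = 8
6*0 + c = 6*0 + 8 = 0 + 8 = 8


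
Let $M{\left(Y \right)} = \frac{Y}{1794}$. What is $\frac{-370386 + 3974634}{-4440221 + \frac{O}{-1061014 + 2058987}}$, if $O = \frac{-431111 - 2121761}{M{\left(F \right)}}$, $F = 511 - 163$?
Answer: $- \frac{34770441163272}{42835260381107} \approx -0.81172$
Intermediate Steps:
$F = 348$
$M{\left(Y \right)} = \frac{Y}{1794}$ ($M{\left(Y \right)} = Y \frac{1}{1794} = \frac{Y}{1794}$)
$O = - \frac{381654364}{29}$ ($O = \frac{-431111 - 2121761}{\frac{1}{1794} \cdot 348} = \frac{-431111 - 2121761}{\frac{58}{299}} = \left(-2552872\right) \frac{299}{58} = - \frac{381654364}{29} \approx -1.316 \cdot 10^{7}$)
$\frac{-370386 + 3974634}{-4440221 + \frac{O}{-1061014 + 2058987}} = \frac{-370386 + 3974634}{-4440221 - \frac{381654364}{29 \left(-1061014 + 2058987\right)}} = \frac{3604248}{-4440221 - \frac{381654364}{29 \cdot 997973}} = \frac{3604248}{-4440221 - \frac{381654364}{28941217}} = \frac{3604248}{- \frac{128505781143321}{28941217}} = 3604248 \left(- \frac{28941217}{128505781143321}\right) = - \frac{34770441163272}{42835260381107}$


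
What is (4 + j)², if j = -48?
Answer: 1936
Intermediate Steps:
(4 + j)² = (4 - 48)² = (-44)² = 1936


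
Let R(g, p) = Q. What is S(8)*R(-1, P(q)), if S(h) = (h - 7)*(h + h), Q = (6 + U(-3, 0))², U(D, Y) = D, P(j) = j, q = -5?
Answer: 144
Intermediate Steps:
Q = 9 (Q = (6 - 3)² = 3² = 9)
R(g, p) = 9
S(h) = 2*h*(-7 + h) (S(h) = (-7 + h)*(2*h) = 2*h*(-7 + h))
S(8)*R(-1, P(q)) = (2*8*(-7 + 8))*9 = (2*8*1)*9 = 16*9 = 144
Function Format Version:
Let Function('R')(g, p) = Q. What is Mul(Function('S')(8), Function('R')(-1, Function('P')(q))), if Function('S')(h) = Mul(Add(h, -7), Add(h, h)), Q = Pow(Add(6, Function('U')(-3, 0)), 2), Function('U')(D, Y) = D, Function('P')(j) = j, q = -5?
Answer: 144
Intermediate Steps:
Q = 9 (Q = Pow(Add(6, -3), 2) = Pow(3, 2) = 9)
Function('R')(g, p) = 9
Function('S')(h) = Mul(2, h, Add(-7, h)) (Function('S')(h) = Mul(Add(-7, h), Mul(2, h)) = Mul(2, h, Add(-7, h)))
Mul(Function('S')(8), Function('R')(-1, Function('P')(q))) = Mul(Mul(2, 8, Add(-7, 8)), 9) = Mul(Mul(2, 8, 1), 9) = Mul(16, 9) = 144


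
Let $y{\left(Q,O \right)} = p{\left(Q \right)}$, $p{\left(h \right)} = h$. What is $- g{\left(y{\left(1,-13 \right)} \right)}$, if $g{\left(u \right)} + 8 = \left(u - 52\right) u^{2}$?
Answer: $59$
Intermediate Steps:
$y{\left(Q,O \right)} = Q$
$g{\left(u \right)} = -8 + u^{2} \left(-52 + u\right)$ ($g{\left(u \right)} = -8 + \left(u - 52\right) u^{2} = -8 + \left(-52 + u\right) u^{2} = -8 + u^{2} \left(-52 + u\right)$)
$- g{\left(y{\left(1,-13 \right)} \right)} = - (-8 + 1^{3} - 52 \cdot 1^{2}) = - (-8 + 1 - 52) = \left(-1\right) \left(-59\right) = 59$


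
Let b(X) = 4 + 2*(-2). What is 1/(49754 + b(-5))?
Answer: 1/49754 ≈ 2.0099e-5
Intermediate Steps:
b(X) = 0 (b(X) = 4 - 4 = 0)
1/(49754 + b(-5)) = 1/(49754 + 0) = 1/49754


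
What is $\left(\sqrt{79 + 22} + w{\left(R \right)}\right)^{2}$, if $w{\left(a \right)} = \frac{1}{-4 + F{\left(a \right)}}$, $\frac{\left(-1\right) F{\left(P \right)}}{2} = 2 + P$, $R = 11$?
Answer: $\frac{90901}{900} - \frac{\sqrt{101}}{15} \approx 100.33$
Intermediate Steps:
$F{\left(P \right)} = -4 - 2 P$ ($F{\left(P \right)} = - 2 \left(2 + P\right) = -4 - 2 P$)
$w{\left(a \right)} = \frac{1}{-8 - 2 a}$ ($w{\left(a \right)} = \frac{1}{-4 - \left(4 + 2 a\right)} = \frac{1}{-8 - 2 a}$)
$\left(\sqrt{79 + 22} + w{\left(R \right)}\right)^{2} = \left(\sqrt{79 + 22} - \frac{1}{8 + 2 \cdot 11}\right)^{2} = \left(\sqrt{101} - \frac{1}{8 + 22}\right)^{2} = \left(\sqrt{101} - \frac{1}{30}\right)^{2} = \left(- \frac{1}{30} + \sqrt{101}\right)^{2}$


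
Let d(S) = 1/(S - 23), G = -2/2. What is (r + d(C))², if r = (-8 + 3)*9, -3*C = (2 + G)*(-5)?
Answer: 8311689/4096 ≈ 2029.2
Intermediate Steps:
G = -1 (G = -2*½ = -1)
C = 5/3 (C = -(2 - 1)*(-5)/3 = -(-5)/3 = -⅓*(-5) = 5/3 ≈ 1.6667)
d(S) = 1/(-23 + S)
r = -45 (r = -5*9 = -45)
(r + d(C))² = (-45 + 1/(-23 + 5/3))² = (-45 + 1/(-64/3))² = (-45 - 3/64)² = (-2883/64)² = 8311689/4096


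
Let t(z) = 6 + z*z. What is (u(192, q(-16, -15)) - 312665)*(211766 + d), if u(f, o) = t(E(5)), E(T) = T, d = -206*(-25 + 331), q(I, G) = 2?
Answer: -46498054820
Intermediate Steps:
d = -63036 (d = -206*306 = -63036)
t(z) = 6 + z²
u(f, o) = 31 (u(f, o) = 6 + 5² = 6 + 25 = 31)
(u(192, q(-16, -15)) - 312665)*(211766 + d) = (31 - 312665)*(211766 - 63036) = -312634*148730 = -46498054820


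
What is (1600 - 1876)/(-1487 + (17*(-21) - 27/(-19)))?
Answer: 5244/35009 ≈ 0.14979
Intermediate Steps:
(1600 - 1876)/(-1487 + (17*(-21) - 27/(-19))) = -276/(-1487 + (-357 - 27*(-1/19))) = -276/(-1487 + (-357 + 27/19)) = -276/(-1487 - 6756/19) = -276/(-35009/19) = -276*(-19/35009) = 5244/35009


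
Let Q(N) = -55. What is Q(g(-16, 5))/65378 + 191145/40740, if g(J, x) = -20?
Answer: 4293621/915292 ≈ 4.6910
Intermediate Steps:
Q(g(-16, 5))/65378 + 191145/40740 = -55/65378 + 191145/40740 = -55*1/65378 + 191145*(1/40740) = -55/65378 + 12743/2716 = 4293621/915292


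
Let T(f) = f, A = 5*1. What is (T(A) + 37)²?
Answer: 1764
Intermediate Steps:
A = 5
(T(A) + 37)² = (5 + 37)² = 42² = 1764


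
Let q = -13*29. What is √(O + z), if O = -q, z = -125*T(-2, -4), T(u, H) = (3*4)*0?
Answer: √377 ≈ 19.416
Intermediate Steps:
T(u, H) = 0 (T(u, H) = 12*0 = 0)
q = -377
z = 0 (z = -125*0 = 0)
O = 377 (O = -1*(-377) = 377)
√(O + z) = √(377 + 0) = √377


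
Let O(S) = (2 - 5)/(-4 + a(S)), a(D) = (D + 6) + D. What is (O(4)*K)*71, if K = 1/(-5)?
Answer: 213/50 ≈ 4.2600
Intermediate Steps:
a(D) = 6 + 2*D (a(D) = (6 + D) + D = 6 + 2*D)
K = -1/5 ≈ -0.20000
O(S) = -3/(2 + 2*S) (O(S) = (2 - 5)/(-4 + (6 + 2*S)) = -3/(2 + 2*S))
(O(4)*K)*71 = (-3/(2 + 2*4)*(-1/5))*71 = (-3/(2 + 8)*(-1/5))*71 = (-3/10*(-1/5))*71 = (-3*1/10*(-1/5))*71 = -3/10*(-1/5)*71 = (3/50)*71 = 213/50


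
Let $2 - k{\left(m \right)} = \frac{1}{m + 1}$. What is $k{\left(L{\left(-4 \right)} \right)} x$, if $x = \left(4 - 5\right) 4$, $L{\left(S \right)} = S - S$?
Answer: $-4$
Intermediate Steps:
$L{\left(S \right)} = 0$
$k{\left(m \right)} = 2 - \frac{1}{1 + m}$ ($k{\left(m \right)} = 2 - \frac{1}{m + 1} = 2 - \frac{1}{1 + m}$)
$x = -4$ ($x = \left(-1\right) 4 = -4$)
$k{\left(L{\left(-4 \right)} \right)} x = \frac{1 + 2 \cdot 0}{1 + 0} \left(-4\right) = \frac{1 + 0}{1} \left(-4\right) = 1 \cdot 1 \left(-4\right) = 1 \left(-4\right) = -4$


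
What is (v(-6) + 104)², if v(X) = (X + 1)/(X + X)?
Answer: 1570009/144 ≈ 10903.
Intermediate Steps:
v(X) = (1 + X)/(2*X) (v(X) = (1 + X)/((2*X)) = (1 + X)*(1/(2*X)) = (1 + X)/(2*X))
(v(-6) + 104)² = ((½)*(1 - 6)/(-6) + 104)² = ((½)*(-⅙)*(-5) + 104)² = (5/12 + 104)² = (1253/12)² = 1570009/144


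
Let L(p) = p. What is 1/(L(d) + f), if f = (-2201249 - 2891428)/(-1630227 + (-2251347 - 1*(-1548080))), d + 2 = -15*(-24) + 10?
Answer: 2333494/863818469 ≈ 0.0027014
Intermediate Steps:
d = 368 (d = -2 + (-15*(-24) + 10) = -2 + (360 + 10) = -2 + 370 = 368)
f = 5092677/2333494 (f = -5092677/(-1630227 + (-2251347 + 1548080)) = -5092677/(-1630227 - 703267) = -5092677/(-2333494) = -5092677*(-1/2333494) = 5092677/2333494 ≈ 2.1824)
1/(L(d) + f) = 1/(368 + 5092677/2333494) = 1/(863818469/2333494) = 2333494/863818469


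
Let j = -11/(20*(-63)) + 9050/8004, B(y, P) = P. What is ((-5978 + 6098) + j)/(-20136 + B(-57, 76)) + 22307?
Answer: 376069711928413/16858825200 ≈ 22307.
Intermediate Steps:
j = 957587/840420 (j = -11/(-1260) + 9050*(1/8004) = -11*(-1/1260) + 4525/4002 = 11/1260 + 4525/4002 = 957587/840420 ≈ 1.1394)
((-5978 + 6098) + j)/(-20136 + B(-57, 76)) + 22307 = ((-5978 + 6098) + 957587/840420)/(-20136 + 76) + 22307 = (120 + 957587/840420)/(-20060) + 22307 = (101807987/840420)*(-1/20060) + 22307 = -101807987/16858825200 + 22307 = 376069711928413/16858825200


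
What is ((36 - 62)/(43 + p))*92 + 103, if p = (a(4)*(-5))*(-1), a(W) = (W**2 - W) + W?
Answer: 10277/123 ≈ 83.553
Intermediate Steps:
a(W) = W**2
p = 80 (p = (4**2*(-5))*(-1) = (16*(-5))*(-1) = -80*(-1) = 80)
((36 - 62)/(43 + p))*92 + 103 = ((36 - 62)/(43 + 80))*92 + 103 = -26/123*92 + 103 = -2392/123 + 103 = 10277/123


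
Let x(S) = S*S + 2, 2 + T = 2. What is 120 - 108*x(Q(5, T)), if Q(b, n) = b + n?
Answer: -2796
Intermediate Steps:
T = 0 (T = -2 + 2 = 0)
x(S) = 2 + S² (x(S) = S² + 2 = 2 + S²)
120 - 108*x(Q(5, T)) = 120 - 108*(2 + (5 + 0)²) = 120 - 108*(2 + 5²) = 120 - 108*(2 + 25) = 120 - 108*27 = 120 - 2916 = -2796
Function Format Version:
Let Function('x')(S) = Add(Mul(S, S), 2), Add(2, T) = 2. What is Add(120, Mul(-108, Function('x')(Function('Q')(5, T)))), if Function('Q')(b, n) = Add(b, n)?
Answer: -2796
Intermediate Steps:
T = 0 (T = Add(-2, 2) = 0)
Function('x')(S) = Add(2, Pow(S, 2)) (Function('x')(S) = Add(Pow(S, 2), 2) = Add(2, Pow(S, 2)))
Add(120, Mul(-108, Function('x')(Function('Q')(5, T)))) = Add(120, Mul(-108, Add(2, Pow(Add(5, 0), 2)))) = Add(120, Mul(-108, Add(2, Pow(5, 2)))) = Add(120, Mul(-108, Add(2, 25))) = Add(120, Mul(-108, 27)) = Add(120, -2916) = -2796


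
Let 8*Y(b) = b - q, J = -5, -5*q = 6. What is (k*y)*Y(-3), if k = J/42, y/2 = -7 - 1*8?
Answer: -45/56 ≈ -0.80357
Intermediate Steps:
q = -6/5 (q = -1/5*6 = -6/5 ≈ -1.2000)
y = -30 (y = 2*(-7 - 1*8) = 2*(-7 - 8) = 2*(-15) = -30)
k = -5/42 ≈ -0.11905
Y(b) = 3/20 + b/8 (Y(b) = (b - 1*(-6/5))/8 = (b + 6/5)/8 = (6/5 + b)/8 = 3/20 + b/8)
(k*y)*Y(-3) = (-5/42*(-30))*(3/20 + (1/8)*(-3)) = 25*(3/20 - 3/8)/7 = (25/7)*(-9/40) = -45/56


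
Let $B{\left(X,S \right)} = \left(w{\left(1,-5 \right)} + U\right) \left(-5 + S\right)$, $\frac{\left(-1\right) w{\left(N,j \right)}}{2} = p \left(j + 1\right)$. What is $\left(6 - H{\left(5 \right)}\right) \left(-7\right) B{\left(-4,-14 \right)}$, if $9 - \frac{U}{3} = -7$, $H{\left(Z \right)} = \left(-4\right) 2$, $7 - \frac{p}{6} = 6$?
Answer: $178752$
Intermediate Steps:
$p = 6$ ($p = 42 - 36 = 6$)
$H{\left(Z \right)} = -8$
$U = 48$ ($U = 27 - -21 = 27 + 21 = 48$)
$w{\left(N,j \right)} = -12 - 12 j$ ($w{\left(N,j \right)} = - 2 \cdot 6 \left(j + 1\right) = - 2 \cdot 6 \left(1 + j\right) = - 2 \left(6 + 6 j\right) = -12 - 12 j$)
$B{\left(X,S \right)} = -480 + 96 S$ ($B{\left(X,S \right)} = \left(\left(-12 - -60\right) + 48\right) \left(-5 + S\right) = \left(\left(-12 + 60\right) + 48\right) \left(-5 + S\right) = \left(48 + 48\right) \left(-5 + S\right) = 96 \left(-5 + S\right) = -480 + 96 S$)
$\left(6 - H{\left(5 \right)}\right) \left(-7\right) B{\left(-4,-14 \right)} = \left(6 - -8\right) \left(-7\right) \left(-480 + 96 \left(-14\right)\right) = \left(6 + 8\right) \left(-7\right) \left(-480 - 1344\right) = 14 \left(-7\right) \left(-1824\right) = \left(-98\right) \left(-1824\right) = 178752$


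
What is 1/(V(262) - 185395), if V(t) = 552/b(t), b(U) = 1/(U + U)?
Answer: 1/103853 ≈ 9.6290e-6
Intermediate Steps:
b(U) = 1/(2*U)
V(t) = 1104*t (V(t) = 552/((1/(2*t))) = 552*(2*t) = 1104*t)
1/(V(262) - 185395) = 1/(1104*262 - 185395) = 1/(289248 - 185395) = 1/103853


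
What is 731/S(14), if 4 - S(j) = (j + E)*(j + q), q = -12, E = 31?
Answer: -17/2 ≈ -8.5000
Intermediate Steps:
S(j) = 4 - (-12 + j)*(31 + j) (S(j) = 4 - (j + 31)*(j - 12) = 4 - (31 + j)*(-12 + j) = 4 - (-12 + j)*(31 + j))
731/S(14) = 731/(376 - 1*14² - 19*14) = 731/(376 - 1*196 - 266) = 731/(376 - 196 - 266) = 731/(-86) = 731*(-1/86) = -17/2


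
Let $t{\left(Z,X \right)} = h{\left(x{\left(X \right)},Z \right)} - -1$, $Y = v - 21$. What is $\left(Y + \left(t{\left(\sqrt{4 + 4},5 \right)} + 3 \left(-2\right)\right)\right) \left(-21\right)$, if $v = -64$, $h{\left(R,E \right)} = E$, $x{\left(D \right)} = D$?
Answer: $1890 - 42 \sqrt{2} \approx 1830.6$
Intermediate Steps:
$Y = -85$ ($Y = -64 - 21 = -85$)
$t{\left(Z,X \right)} = 1 + Z$ ($t{\left(Z,X \right)} = Z - -1 = Z + 1 = 1 + Z$)
$\left(Y + \left(t{\left(\sqrt{4 + 4},5 \right)} + 3 \left(-2\right)\right)\right) \left(-21\right) = \left(-85 + \left(\left(1 + \sqrt{4 + 4}\right) + 3 \left(-2\right)\right)\right) \left(-21\right) = \left(-85 - \left(5 - 2 \sqrt{2}\right)\right) \left(-21\right) = \left(-90 + 2 \sqrt{2}\right) \left(-21\right) = 1890 - 42 \sqrt{2}$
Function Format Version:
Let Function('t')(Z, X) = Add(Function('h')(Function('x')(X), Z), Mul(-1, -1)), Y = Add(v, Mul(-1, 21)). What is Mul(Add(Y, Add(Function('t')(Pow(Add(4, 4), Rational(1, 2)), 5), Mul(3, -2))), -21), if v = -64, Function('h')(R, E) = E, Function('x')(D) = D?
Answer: Add(1890, Mul(-42, Pow(2, Rational(1, 2)))) ≈ 1830.6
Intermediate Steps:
Y = -85 (Y = Add(-64, Mul(-1, 21)) = Add(-64, -21) = -85)
Function('t')(Z, X) = Add(1, Z) (Function('t')(Z, X) = Add(Z, Mul(-1, -1)) = Add(Z, 1) = Add(1, Z))
Mul(Add(Y, Add(Function('t')(Pow(Add(4, 4), Rational(1, 2)), 5), Mul(3, -2))), -21) = Mul(Add(-85, Add(Add(1, Pow(Add(4, 4), Rational(1, 2))), Mul(3, -2))), -21) = Mul(Add(-85, Add(Add(1, Pow(8, Rational(1, 2))), -6)), -21) = Mul(Add(-85, Add(Add(1, Mul(2, Pow(2, Rational(1, 2)))), -6)), -21) = Mul(Add(-85, Add(-5, Mul(2, Pow(2, Rational(1, 2))))), -21) = Mul(Add(-90, Mul(2, Pow(2, Rational(1, 2)))), -21) = Add(1890, Mul(-42, Pow(2, Rational(1, 2))))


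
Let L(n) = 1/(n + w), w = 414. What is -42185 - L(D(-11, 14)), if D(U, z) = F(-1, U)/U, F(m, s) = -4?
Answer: -192279241/4558 ≈ -42185.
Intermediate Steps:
D(U, z) = -4/U
L(n) = 1/(414 + n) (L(n) = 1/(n + 414) = 1/(414 + n))
-42185 - L(D(-11, 14)) = -42185 - 1/(414 - 4/(-11)) = -42185 - 1/(414 - 4*(-1/11)) = -42185 - 1/(414 + 4/11) = -42185 - 1/4558/11 = -42185 - 1*11/4558 = -42185 - 11/4558 = -192279241/4558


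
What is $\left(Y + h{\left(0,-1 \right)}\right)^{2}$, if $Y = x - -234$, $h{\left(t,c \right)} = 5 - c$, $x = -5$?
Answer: $55225$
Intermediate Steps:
$Y = 229$ ($Y = -5 - -234 = -5 + 234 = 229$)
$\left(Y + h{\left(0,-1 \right)}\right)^{2} = \left(229 + \left(5 - -1\right)\right)^{2} = \left(229 + \left(5 + 1\right)\right)^{2} = \left(229 + 6\right)^{2} = 235^{2} = 55225$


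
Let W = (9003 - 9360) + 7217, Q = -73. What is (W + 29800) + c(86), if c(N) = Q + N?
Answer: 36673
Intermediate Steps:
c(N) = -73 + N
W = 6860 (W = -357 + 7217 = 6860)
(W + 29800) + c(86) = (6860 + 29800) + (-73 + 86) = 36660 + 13 = 36673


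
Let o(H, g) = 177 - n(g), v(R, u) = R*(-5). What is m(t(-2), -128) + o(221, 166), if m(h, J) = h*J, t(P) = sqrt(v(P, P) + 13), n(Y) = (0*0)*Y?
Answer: 177 - 128*sqrt(23) ≈ -436.87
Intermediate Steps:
v(R, u) = -5*R
n(Y) = 0 (n(Y) = 0*Y = 0)
o(H, g) = 177 (o(H, g) = 177 - 1*0 = 177 + 0 = 177)
t(P) = sqrt(13 - 5*P) (t(P) = sqrt(-5*P + 13) = sqrt(13 - 5*P))
m(h, J) = J*h
m(t(-2), -128) + o(221, 166) = -128*sqrt(13 - 5*(-2)) + 177 = -128*sqrt(13 + 10) + 177 = -128*sqrt(23) + 177 = 177 - 128*sqrt(23)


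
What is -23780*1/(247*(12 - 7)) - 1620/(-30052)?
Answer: -35631793/1855711 ≈ -19.201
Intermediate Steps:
-23780*1/(247*(12 - 7)) - 1620/(-30052) = -23780/(247*5) - 1620*(-1/30052) = -23780/1235 + 405/7513 = -23780*1/1235 + 405/7513 = -4756/247 + 405/7513 = -35631793/1855711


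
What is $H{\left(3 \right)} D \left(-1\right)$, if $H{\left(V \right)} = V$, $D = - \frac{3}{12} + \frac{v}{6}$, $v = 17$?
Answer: $- \frac{31}{4} \approx -7.75$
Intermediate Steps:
$D = \frac{31}{12}$ ($D = - \frac{3}{12} + \frac{17}{6} = \left(-3\right) \frac{1}{12} + 17 \cdot \frac{1}{6} = - \frac{1}{4} + \frac{17}{6} = \frac{31}{12} \approx 2.5833$)
$H{\left(3 \right)} D \left(-1\right) = 3 \cdot \frac{31}{12} \left(-1\right) = 3 \left(- \frac{31}{12}\right) = - \frac{31}{4}$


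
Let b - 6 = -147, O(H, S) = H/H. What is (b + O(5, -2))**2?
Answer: 19600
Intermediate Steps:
O(H, S) = 1
b = -141 (b = 6 - 147 = -141)
(b + O(5, -2))**2 = (-141 + 1)**2 = (-140)**2 = 19600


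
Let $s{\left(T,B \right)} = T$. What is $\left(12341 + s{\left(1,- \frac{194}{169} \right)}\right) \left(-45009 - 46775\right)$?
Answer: $-1132798128$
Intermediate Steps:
$\left(12341 + s{\left(1,- \frac{194}{169} \right)}\right) \left(-45009 - 46775\right) = \left(12341 + 1\right) \left(-45009 - 46775\right) = 12342 \left(-91784\right) = -1132798128$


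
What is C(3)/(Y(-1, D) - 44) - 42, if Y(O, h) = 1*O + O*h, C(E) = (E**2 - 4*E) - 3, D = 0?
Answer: -628/15 ≈ -41.867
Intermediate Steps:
C(E) = -3 + E**2 - 4*E
Y(O, h) = O + O*h
C(3)/(Y(-1, D) - 44) - 42 = (-3 + 3**2 - 4*3)/(-(1 + 0) - 44) - 42 = (-3 + 9 - 12)/(-1*1 - 44) - 42 = -6/(-1 - 44) - 42 = -6/(-45) - 42 = -6*(-1/45) - 42 = 2/15 - 42 = -628/15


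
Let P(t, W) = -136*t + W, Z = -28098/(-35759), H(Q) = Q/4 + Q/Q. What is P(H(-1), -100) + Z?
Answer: -7195220/35759 ≈ -201.21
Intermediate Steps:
H(Q) = 1 + Q/4 (H(Q) = Q*(¼) + 1 = Q/4 + 1 = 1 + Q/4)
Z = 28098/35759 (Z = -28098*(-1/35759) = 28098/35759 ≈ 0.78576)
P(t, W) = W - 136*t
P(H(-1), -100) + Z = (-100 - 136*(1 + (¼)*(-1))) + 28098/35759 = (-100 - 136*(1 - ¼)) + 28098/35759 = (-100 - 136*¾) + 28098/35759 = (-100 - 102) + 28098/35759 = -202 + 28098/35759 = -7195220/35759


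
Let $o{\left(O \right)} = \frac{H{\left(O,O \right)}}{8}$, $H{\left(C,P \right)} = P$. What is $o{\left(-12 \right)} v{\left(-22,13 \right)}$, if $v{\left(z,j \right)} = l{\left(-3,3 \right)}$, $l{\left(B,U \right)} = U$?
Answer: $- \frac{9}{2} \approx -4.5$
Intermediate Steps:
$v{\left(z,j \right)} = 3$
$o{\left(O \right)} = \frac{O}{8}$
$o{\left(-12 \right)} v{\left(-22,13 \right)} = \frac{1}{8} \left(-12\right) 3 = \left(- \frac{3}{2}\right) 3 = - \frac{9}{2}$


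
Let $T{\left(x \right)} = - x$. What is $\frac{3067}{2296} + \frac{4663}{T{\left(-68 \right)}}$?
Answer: $\frac{2728701}{39032} \approx 69.909$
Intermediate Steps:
$\frac{3067}{2296} + \frac{4663}{T{\left(-68 \right)}} = \frac{3067}{2296} + \frac{4663}{\left(-1\right) \left(-68\right)} = 3067 \cdot \frac{1}{2296} + \frac{4663}{68} = \frac{3067}{2296} + 4663 \cdot \frac{1}{68} = \frac{3067}{2296} + \frac{4663}{68} = \frac{2728701}{39032}$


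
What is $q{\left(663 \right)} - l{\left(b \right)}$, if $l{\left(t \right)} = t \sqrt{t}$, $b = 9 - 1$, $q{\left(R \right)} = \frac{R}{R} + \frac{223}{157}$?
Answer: $\frac{380}{157} - 16 \sqrt{2} \approx -20.207$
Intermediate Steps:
$q{\left(R \right)} = \frac{380}{157}$ ($q{\left(R \right)} = 1 + 223 \cdot \frac{1}{157} = 1 + \frac{223}{157} = \frac{380}{157}$)
$b = 8$ ($b = 9 - 1 = 8$)
$l{\left(t \right)} = t^{\frac{3}{2}}$
$q{\left(663 \right)} - l{\left(b \right)} = \frac{380}{157} - 8^{\frac{3}{2}} = \frac{380}{157} - 16 \sqrt{2}$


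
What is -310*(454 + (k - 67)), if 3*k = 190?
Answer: -418810/3 ≈ -1.3960e+5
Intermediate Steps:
k = 190/3 (k = (1/3)*190 = 190/3 ≈ 63.333)
-310*(454 + (k - 67)) = -310*(454 + (190/3 - 67)) = -310*(454 - 11/3) = -310*1351/3 = -418810/3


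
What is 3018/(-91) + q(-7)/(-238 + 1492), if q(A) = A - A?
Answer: -3018/91 ≈ -33.165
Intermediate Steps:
q(A) = 0
3018/(-91) + q(-7)/(-238 + 1492) = 3018/(-91) + 0/(-238 + 1492) = 3018*(-1/91) + 0/1254 = -3018/91 + 0*(1/1254) = -3018/91 + 0 = -3018/91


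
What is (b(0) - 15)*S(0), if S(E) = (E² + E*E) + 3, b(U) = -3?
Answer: -54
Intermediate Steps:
S(E) = 3 + 2*E² (S(E) = (E² + E²) + 3 = 2*E² + 3 = 3 + 2*E²)
(b(0) - 15)*S(0) = (-3 - 15)*(3 + 2*0²) = -18*(3 + 2*0) = -18*(3 + 0) = -18*3 = -54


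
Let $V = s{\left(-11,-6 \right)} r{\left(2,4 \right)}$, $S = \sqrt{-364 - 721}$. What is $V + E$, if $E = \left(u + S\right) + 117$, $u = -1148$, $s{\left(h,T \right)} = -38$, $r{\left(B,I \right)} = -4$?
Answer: $-879 + i \sqrt{1085} \approx -879.0 + 32.939 i$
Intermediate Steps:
$S = i \sqrt{1085}$ ($S = \sqrt{-1085} = i \sqrt{1085} \approx 32.939 i$)
$V = 152$ ($V = \left(-38\right) \left(-4\right) = 152$)
$E = -1031 + i \sqrt{1085}$ ($E = \left(-1148 + i \sqrt{1085}\right) + 117 = -1031 + i \sqrt{1085} \approx -1031.0 + 32.939 i$)
$V + E = 152 - \left(1031 - i \sqrt{1085}\right) = -879 + i \sqrt{1085}$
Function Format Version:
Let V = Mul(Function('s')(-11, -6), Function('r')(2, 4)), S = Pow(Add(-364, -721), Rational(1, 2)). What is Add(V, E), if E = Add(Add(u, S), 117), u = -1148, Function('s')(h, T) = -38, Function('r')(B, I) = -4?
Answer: Add(-879, Mul(I, Pow(1085, Rational(1, 2)))) ≈ Add(-879.00, Mul(32.939, I))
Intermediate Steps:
S = Mul(I, Pow(1085, Rational(1, 2))) (S = Pow(-1085, Rational(1, 2)) = Mul(I, Pow(1085, Rational(1, 2))) ≈ Mul(32.939, I))
V = 152 (V = Mul(-38, -4) = 152)
E = Add(-1031, Mul(I, Pow(1085, Rational(1, 2)))) (E = Add(Add(-1148, Mul(I, Pow(1085, Rational(1, 2)))), 117) = Add(-1031, Mul(I, Pow(1085, Rational(1, 2)))) ≈ Add(-1031.0, Mul(32.939, I)))
Add(V, E) = Add(152, Add(-1031, Mul(I, Pow(1085, Rational(1, 2))))) = Add(-879, Mul(I, Pow(1085, Rational(1, 2))))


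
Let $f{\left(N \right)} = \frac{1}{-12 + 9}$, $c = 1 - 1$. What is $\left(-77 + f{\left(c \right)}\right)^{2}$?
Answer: $\frac{53824}{9} \approx 5980.4$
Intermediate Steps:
$c = 0$ ($c = 1 - 1 = 0$)
$f{\left(N \right)} = - \frac{1}{3}$ ($f{\left(N \right)} = \frac{1}{-3} = - \frac{1}{3}$)
$\left(-77 + f{\left(c \right)}\right)^{2} = \left(-77 - \frac{1}{3}\right)^{2} = \left(- \frac{232}{3}\right)^{2} = \frac{53824}{9}$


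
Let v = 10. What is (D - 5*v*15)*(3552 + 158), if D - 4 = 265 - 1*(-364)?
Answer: -434070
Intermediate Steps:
D = 633 (D = 4 + (265 - 1*(-364)) = 4 + (265 + 364) = 4 + 629 = 633)
(D - 5*v*15)*(3552 + 158) = (633 - 5*10*15)*(3552 + 158) = (633 - 50*15)*3710 = (633 - 750)*3710 = -117*3710 = -434070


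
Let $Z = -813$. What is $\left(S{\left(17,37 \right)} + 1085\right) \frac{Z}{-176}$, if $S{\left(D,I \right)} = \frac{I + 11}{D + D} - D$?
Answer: $\frac{3695085}{748} \approx 4940.0$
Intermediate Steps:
$S{\left(D,I \right)} = - D + \frac{11 + I}{2 D}$ ($S{\left(D,I \right)} = \frac{11 + I}{2 D} - D = - D + \frac{11 + I}{2 D}$)
$\left(S{\left(17,37 \right)} + 1085\right) \frac{Z}{-176} = \left(\frac{11 + 37 - 2 \cdot 17^{2}}{2 \cdot 17} + 1085\right) \left(- \frac{813}{-176}\right) = \left(\frac{1}{2} \cdot \frac{1}{17} \left(11 + 37 - 578\right) + 1085\right) \left(\left(-813\right) \left(- \frac{1}{176}\right)\right) = \left(\frac{1}{2} \cdot \frac{1}{17} \left(11 + 37 - 578\right) + 1085\right) \frac{813}{176} = \left(\frac{1}{2} \cdot \frac{1}{17} \left(-530\right) + 1085\right) \frac{813}{176} = \left(- \frac{265}{17} + 1085\right) \frac{813}{176} = \frac{18180}{17} \cdot \frac{813}{176} = \frac{3695085}{748}$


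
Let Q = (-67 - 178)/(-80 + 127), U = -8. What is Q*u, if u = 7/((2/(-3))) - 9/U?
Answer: 18375/376 ≈ 48.870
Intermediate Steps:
u = -75/8 (u = 7/((2/(-3))) - 9/(-8) = 7/((2*(-⅓))) - 9*(-⅛) = 7/(-⅔) + 9/8 = 7*(-3/2) + 9/8 = -21/2 + 9/8 = -75/8 ≈ -9.3750)
Q = -245/47 ≈ -5.2128
Q*u = -245/47*(-75/8) = 18375/376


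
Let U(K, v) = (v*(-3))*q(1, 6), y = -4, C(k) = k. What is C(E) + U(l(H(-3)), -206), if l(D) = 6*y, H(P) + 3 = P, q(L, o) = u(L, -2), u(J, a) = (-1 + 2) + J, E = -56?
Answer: 1180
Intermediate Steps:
u(J, a) = 1 + J
q(L, o) = 1 + L
H(P) = -3 + P
l(D) = -24 (l(D) = 6*(-4) = -24)
U(K, v) = -6*v (U(K, v) = (v*(-3))*(1 + 1) = -3*v*2 = -6*v)
C(E) + U(l(H(-3)), -206) = -56 - 6*(-206) = -56 + 1236 = 1180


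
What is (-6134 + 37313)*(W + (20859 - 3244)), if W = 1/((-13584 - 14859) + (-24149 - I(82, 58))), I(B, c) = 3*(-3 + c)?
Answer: 28975098479166/52757 ≈ 5.4922e+8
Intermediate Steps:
I(B, c) = -9 + 3*c
W = -1/52757 (W = 1/((-13584 - 14859) + (-24149 - (-9 + 3*58))) = 1/(-28443 + (-24149 - (-9 + 174))) = 1/(-28443 + (-24149 - 1*165)) = 1/(-28443 + (-24149 - 165)) = 1/(-28443 - 24314) = 1/(-52757) = -1/52757 ≈ -1.8955e-5)
(-6134 + 37313)*(W + (20859 - 3244)) = (-6134 + 37313)*(-1/52757 + (20859 - 3244)) = 31179*(-1/52757 + 17615) = 31179*(929314554/52757) = 28975098479166/52757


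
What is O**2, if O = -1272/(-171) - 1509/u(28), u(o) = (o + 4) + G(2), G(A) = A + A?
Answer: 61795321/51984 ≈ 1188.7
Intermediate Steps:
G(A) = 2*A
u(o) = 8 + o (u(o) = (o + 4) + 2*2 = (4 + o) + 4 = 8 + o)
O = -7861/228 (O = -1272/(-171) - 1509/(8 + 28) = -1272*(-1/171) - 1509/36 = 424/57 - 1509*1/36 = 424/57 - 503/12 = -7861/228 ≈ -34.478)
O**2 = (-7861/228)**2 = 61795321/51984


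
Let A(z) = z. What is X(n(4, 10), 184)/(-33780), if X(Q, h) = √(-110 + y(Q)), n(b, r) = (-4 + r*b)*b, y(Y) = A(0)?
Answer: -I*√110/33780 ≈ -0.00031048*I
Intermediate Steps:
y(Y) = 0
n(b, r) = b*(-4 + b*r) (n(b, r) = (-4 + b*r)*b = b*(-4 + b*r))
X(Q, h) = I*√110 (X(Q, h) = √(-110 + 0) = √(-110) = I*√110)
X(n(4, 10), 184)/(-33780) = (I*√110)/(-33780) = (I*√110)*(-1/33780) = -I*√110/33780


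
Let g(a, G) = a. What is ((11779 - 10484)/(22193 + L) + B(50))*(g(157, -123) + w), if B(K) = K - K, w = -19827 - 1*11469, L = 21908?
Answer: -40325005/44101 ≈ -914.38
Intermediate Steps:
w = -31296 (w = -19827 - 11469 = -31296)
B(K) = 0
((11779 - 10484)/(22193 + L) + B(50))*(g(157, -123) + w) = ((11779 - 10484)/(22193 + 21908) + 0)*(157 - 31296) = (1295/44101 + 0)*(-31139) = (1295/44101)*(-31139) = -40325005/44101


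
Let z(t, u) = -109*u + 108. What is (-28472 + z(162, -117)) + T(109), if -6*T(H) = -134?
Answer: -46766/3 ≈ -15589.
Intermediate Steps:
T(H) = 67/3 (T(H) = -⅙*(-134) = 67/3)
z(t, u) = 108 - 109*u
(-28472 + z(162, -117)) + T(109) = (-28472 + (108 - 109*(-117))) + 67/3 = (-28472 + (108 + 12753)) + 67/3 = (-28472 + 12861) + 67/3 = -15611 + 67/3 = -46766/3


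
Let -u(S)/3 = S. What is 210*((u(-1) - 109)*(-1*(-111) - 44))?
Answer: -1491420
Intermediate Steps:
u(S) = -3*S
210*((u(-1) - 109)*(-1*(-111) - 44)) = 210*((-3*(-1) - 109)*(-1*(-111) - 44)) = 210*((3 - 109)*(111 - 44)) = 210*(-106*67) = 210*(-7102) = -1491420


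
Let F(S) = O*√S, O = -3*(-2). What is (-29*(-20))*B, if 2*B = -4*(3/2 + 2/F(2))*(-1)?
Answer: 1740 + 580*√2/3 ≈ 2013.4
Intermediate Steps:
O = 6
F(S) = 6*√S
B = 3 + √2/3 (B = (-4*(3/2 + 2/((6*√2)))*(-1))/2 = (-4*(3*(½) + 2*(√2/12))*(-1))/2 = (-4*(3/2 + √2/6)*(-1))/2 = ((-6 - 2*√2/3)*(-1))/2 = (6 + 2*√2/3)/2 = 3 + √2/3 ≈ 3.4714)
(-29*(-20))*B = (-29*(-20))*(3 + √2/3) = 580*(3 + √2/3) = 1740 + 580*√2/3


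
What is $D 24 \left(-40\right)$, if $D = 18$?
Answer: $-17280$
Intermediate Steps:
$D 24 \left(-40\right) = 18 \cdot 24 \left(-40\right) = 432 \left(-40\right) = -17280$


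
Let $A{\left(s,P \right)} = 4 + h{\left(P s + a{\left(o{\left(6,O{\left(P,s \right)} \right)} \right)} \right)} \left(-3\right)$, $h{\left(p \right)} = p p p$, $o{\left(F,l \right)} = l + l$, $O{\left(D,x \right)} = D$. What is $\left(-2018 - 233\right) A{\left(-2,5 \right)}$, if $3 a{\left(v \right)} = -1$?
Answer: $- \frac{67140577}{9} \approx -7.4601 \cdot 10^{6}$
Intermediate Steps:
$o{\left(F,l \right)} = 2 l$
$a{\left(v \right)} = - \frac{1}{3}$ ($a{\left(v \right)} = \frac{1}{3} \left(-1\right) = - \frac{1}{3}$)
$h{\left(p \right)} = p^{3}$ ($h{\left(p \right)} = p^{2} p = p^{3}$)
$A{\left(s,P \right)} = 4 - 3 \left(- \frac{1}{3} + P s\right)^{3}$ ($A{\left(s,P \right)} = 4 + \left(P s - \frac{1}{3}\right)^{3} \left(-3\right) = 4 + \left(- \frac{1}{3} + P s\right)^{3} \left(-3\right) = 4 - 3 \left(- \frac{1}{3} + P s\right)^{3}$)
$\left(-2018 - 233\right) A{\left(-2,5 \right)} = \left(-2018 - 233\right) \left(4 - \frac{\left(-1 + 3 \cdot 5 \left(-2\right)\right)^{3}}{9}\right) = \left(-2018 - 233\right) \left(4 - \frac{\left(-1 - 30\right)^{3}}{9}\right) = - 2251 \left(4 - \frac{\left(-31\right)^{3}}{9}\right) = - 2251 \left(4 - - \frac{29791}{9}\right) = - 2251 \left(4 + \frac{29791}{9}\right) = \left(-2251\right) \frac{29827}{9} = - \frac{67140577}{9}$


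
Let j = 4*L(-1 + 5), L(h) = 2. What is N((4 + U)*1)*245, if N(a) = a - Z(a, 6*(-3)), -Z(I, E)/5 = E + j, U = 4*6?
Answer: -5390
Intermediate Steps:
j = 8 (j = 4*2 = 8)
U = 24
Z(I, E) = -40 - 5*E (Z(I, E) = -5*(E + 8) = -5*(8 + E) = -40 - 5*E)
N(a) = -50 + a (N(a) = a - (-40 - 30*(-3)) = a - (-40 - 5*(-18)) = a - (-40 + 90) = a - 1*50 = a - 50 = -50 + a)
N((4 + U)*1)*245 = (-50 + (4 + 24)*1)*245 = (-50 + 28*1)*245 = (-50 + 28)*245 = -22*245 = -5390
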